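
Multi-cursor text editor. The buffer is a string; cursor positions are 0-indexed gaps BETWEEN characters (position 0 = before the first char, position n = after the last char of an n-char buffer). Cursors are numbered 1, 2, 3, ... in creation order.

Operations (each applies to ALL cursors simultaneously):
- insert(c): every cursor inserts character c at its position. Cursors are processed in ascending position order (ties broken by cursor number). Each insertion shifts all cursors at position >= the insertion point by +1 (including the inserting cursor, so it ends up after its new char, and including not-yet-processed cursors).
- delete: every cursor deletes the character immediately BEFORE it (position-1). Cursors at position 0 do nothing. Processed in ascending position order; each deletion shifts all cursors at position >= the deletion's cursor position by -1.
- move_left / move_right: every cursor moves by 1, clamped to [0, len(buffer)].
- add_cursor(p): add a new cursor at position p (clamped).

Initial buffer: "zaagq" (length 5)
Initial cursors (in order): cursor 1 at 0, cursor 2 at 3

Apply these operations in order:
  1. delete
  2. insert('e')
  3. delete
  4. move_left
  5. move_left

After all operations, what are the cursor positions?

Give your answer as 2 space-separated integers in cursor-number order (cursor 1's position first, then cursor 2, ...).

Answer: 0 0

Derivation:
After op 1 (delete): buffer="zagq" (len 4), cursors c1@0 c2@2, authorship ....
After op 2 (insert('e')): buffer="ezaegq" (len 6), cursors c1@1 c2@4, authorship 1..2..
After op 3 (delete): buffer="zagq" (len 4), cursors c1@0 c2@2, authorship ....
After op 4 (move_left): buffer="zagq" (len 4), cursors c1@0 c2@1, authorship ....
After op 5 (move_left): buffer="zagq" (len 4), cursors c1@0 c2@0, authorship ....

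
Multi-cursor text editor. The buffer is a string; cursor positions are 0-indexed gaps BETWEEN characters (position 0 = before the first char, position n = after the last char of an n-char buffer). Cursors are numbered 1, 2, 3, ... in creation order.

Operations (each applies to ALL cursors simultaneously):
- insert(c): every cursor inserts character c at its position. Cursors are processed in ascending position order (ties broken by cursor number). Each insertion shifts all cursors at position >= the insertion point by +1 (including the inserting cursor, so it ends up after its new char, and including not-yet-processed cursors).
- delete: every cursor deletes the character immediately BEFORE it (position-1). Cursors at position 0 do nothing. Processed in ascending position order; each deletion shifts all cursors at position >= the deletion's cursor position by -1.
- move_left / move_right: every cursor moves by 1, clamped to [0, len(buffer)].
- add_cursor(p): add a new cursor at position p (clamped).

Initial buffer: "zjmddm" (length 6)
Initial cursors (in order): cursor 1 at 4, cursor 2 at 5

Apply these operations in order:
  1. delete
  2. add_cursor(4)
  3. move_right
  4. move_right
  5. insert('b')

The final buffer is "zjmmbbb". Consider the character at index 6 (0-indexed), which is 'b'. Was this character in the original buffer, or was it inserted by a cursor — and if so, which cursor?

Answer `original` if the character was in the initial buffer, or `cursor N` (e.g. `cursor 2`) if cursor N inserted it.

Answer: cursor 3

Derivation:
After op 1 (delete): buffer="zjmm" (len 4), cursors c1@3 c2@3, authorship ....
After op 2 (add_cursor(4)): buffer="zjmm" (len 4), cursors c1@3 c2@3 c3@4, authorship ....
After op 3 (move_right): buffer="zjmm" (len 4), cursors c1@4 c2@4 c3@4, authorship ....
After op 4 (move_right): buffer="zjmm" (len 4), cursors c1@4 c2@4 c3@4, authorship ....
After op 5 (insert('b')): buffer="zjmmbbb" (len 7), cursors c1@7 c2@7 c3@7, authorship ....123
Authorship (.=original, N=cursor N): . . . . 1 2 3
Index 6: author = 3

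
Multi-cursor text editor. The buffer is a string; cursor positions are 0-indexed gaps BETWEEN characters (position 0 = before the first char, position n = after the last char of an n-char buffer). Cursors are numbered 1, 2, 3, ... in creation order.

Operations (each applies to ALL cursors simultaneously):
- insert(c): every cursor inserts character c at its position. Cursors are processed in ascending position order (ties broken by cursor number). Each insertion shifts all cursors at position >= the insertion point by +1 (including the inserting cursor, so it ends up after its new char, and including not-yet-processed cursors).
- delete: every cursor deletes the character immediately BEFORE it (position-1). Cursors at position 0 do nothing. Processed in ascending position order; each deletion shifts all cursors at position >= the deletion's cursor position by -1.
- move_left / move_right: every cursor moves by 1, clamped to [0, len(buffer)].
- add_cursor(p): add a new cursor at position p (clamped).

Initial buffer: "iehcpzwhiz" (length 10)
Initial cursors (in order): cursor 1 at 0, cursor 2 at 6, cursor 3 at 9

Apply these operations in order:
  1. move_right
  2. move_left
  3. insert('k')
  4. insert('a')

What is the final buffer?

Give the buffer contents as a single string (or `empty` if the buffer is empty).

After op 1 (move_right): buffer="iehcpzwhiz" (len 10), cursors c1@1 c2@7 c3@10, authorship ..........
After op 2 (move_left): buffer="iehcpzwhiz" (len 10), cursors c1@0 c2@6 c3@9, authorship ..........
After op 3 (insert('k')): buffer="kiehcpzkwhikz" (len 13), cursors c1@1 c2@8 c3@12, authorship 1......2...3.
After op 4 (insert('a')): buffer="kaiehcpzkawhikaz" (len 16), cursors c1@2 c2@10 c3@15, authorship 11......22...33.

Answer: kaiehcpzkawhikaz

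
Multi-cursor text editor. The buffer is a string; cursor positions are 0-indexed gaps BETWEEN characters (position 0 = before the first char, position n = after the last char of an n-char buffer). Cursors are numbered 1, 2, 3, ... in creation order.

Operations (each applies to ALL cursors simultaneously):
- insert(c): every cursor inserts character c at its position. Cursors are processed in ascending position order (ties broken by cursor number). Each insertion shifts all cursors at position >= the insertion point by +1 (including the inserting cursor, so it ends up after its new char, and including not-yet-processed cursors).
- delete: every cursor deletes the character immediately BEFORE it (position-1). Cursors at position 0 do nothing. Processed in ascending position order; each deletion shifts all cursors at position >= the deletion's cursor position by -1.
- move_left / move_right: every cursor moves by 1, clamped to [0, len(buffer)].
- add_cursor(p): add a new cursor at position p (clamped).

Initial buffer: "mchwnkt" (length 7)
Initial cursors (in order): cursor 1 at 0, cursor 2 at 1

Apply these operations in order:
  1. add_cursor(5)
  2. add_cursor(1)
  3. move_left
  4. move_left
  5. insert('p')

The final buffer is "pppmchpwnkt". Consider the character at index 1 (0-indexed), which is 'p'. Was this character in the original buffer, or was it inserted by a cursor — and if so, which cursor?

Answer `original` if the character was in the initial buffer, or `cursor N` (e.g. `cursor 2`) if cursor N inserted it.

After op 1 (add_cursor(5)): buffer="mchwnkt" (len 7), cursors c1@0 c2@1 c3@5, authorship .......
After op 2 (add_cursor(1)): buffer="mchwnkt" (len 7), cursors c1@0 c2@1 c4@1 c3@5, authorship .......
After op 3 (move_left): buffer="mchwnkt" (len 7), cursors c1@0 c2@0 c4@0 c3@4, authorship .......
After op 4 (move_left): buffer="mchwnkt" (len 7), cursors c1@0 c2@0 c4@0 c3@3, authorship .......
After op 5 (insert('p')): buffer="pppmchpwnkt" (len 11), cursors c1@3 c2@3 c4@3 c3@7, authorship 124...3....
Authorship (.=original, N=cursor N): 1 2 4 . . . 3 . . . .
Index 1: author = 2

Answer: cursor 2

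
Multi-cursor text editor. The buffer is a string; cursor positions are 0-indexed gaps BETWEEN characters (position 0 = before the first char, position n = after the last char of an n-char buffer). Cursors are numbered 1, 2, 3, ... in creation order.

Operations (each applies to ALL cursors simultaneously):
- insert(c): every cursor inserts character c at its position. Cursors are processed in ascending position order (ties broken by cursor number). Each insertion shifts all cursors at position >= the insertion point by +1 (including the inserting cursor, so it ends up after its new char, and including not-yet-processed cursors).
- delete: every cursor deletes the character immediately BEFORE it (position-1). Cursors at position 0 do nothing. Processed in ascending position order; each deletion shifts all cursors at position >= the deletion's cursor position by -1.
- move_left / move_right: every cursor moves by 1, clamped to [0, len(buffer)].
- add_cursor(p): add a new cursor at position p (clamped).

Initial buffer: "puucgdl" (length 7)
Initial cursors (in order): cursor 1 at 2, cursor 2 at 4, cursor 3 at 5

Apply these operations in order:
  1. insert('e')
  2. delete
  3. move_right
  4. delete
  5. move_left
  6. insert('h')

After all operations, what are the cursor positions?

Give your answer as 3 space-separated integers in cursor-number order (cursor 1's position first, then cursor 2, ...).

After op 1 (insert('e')): buffer="pueucegedl" (len 10), cursors c1@3 c2@6 c3@8, authorship ..1..2.3..
After op 2 (delete): buffer="puucgdl" (len 7), cursors c1@2 c2@4 c3@5, authorship .......
After op 3 (move_right): buffer="puucgdl" (len 7), cursors c1@3 c2@5 c3@6, authorship .......
After op 4 (delete): buffer="pucl" (len 4), cursors c1@2 c2@3 c3@3, authorship ....
After op 5 (move_left): buffer="pucl" (len 4), cursors c1@1 c2@2 c3@2, authorship ....
After op 6 (insert('h')): buffer="phuhhcl" (len 7), cursors c1@2 c2@5 c3@5, authorship .1.23..

Answer: 2 5 5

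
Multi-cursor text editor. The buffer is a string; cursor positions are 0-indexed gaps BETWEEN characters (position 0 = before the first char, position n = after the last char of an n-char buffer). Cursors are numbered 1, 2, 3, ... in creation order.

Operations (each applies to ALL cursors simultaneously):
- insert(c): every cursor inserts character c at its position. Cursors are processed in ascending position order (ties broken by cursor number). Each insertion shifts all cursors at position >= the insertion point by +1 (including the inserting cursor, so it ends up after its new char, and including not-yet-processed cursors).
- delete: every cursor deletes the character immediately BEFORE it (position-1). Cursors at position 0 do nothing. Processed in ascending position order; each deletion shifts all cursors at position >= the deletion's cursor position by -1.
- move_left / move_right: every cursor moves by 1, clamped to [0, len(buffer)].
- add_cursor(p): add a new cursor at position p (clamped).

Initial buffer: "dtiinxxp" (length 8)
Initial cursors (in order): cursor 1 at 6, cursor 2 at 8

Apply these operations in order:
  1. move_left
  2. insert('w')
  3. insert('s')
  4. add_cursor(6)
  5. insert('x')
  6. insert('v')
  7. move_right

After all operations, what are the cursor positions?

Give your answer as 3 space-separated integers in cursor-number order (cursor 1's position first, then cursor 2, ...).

Answer: 12 18 9

Derivation:
After op 1 (move_left): buffer="dtiinxxp" (len 8), cursors c1@5 c2@7, authorship ........
After op 2 (insert('w')): buffer="dtiinwxxwp" (len 10), cursors c1@6 c2@9, authorship .....1..2.
After op 3 (insert('s')): buffer="dtiinwsxxwsp" (len 12), cursors c1@7 c2@11, authorship .....11..22.
After op 4 (add_cursor(6)): buffer="dtiinwsxxwsp" (len 12), cursors c3@6 c1@7 c2@11, authorship .....11..22.
After op 5 (insert('x')): buffer="dtiinwxsxxxwsxp" (len 15), cursors c3@7 c1@9 c2@14, authorship .....1311..222.
After op 6 (insert('v')): buffer="dtiinwxvsxvxxwsxvp" (len 18), cursors c3@8 c1@11 c2@17, authorship .....133111..2222.
After op 7 (move_right): buffer="dtiinwxvsxvxxwsxvp" (len 18), cursors c3@9 c1@12 c2@18, authorship .....133111..2222.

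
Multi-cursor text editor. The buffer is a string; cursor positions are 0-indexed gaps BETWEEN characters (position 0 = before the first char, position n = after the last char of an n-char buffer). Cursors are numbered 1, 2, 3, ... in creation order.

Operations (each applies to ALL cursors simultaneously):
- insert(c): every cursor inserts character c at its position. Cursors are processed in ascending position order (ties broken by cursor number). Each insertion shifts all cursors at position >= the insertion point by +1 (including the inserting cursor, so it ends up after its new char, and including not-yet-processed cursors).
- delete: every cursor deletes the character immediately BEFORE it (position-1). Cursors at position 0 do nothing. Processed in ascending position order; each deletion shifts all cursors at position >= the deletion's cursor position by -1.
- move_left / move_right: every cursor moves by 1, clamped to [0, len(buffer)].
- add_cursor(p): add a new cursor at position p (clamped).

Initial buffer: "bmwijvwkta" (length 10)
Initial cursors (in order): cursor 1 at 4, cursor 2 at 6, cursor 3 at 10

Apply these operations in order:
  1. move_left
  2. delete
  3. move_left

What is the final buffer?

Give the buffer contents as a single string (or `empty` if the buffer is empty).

Answer: bmivwka

Derivation:
After op 1 (move_left): buffer="bmwijvwkta" (len 10), cursors c1@3 c2@5 c3@9, authorship ..........
After op 2 (delete): buffer="bmivwka" (len 7), cursors c1@2 c2@3 c3@6, authorship .......
After op 3 (move_left): buffer="bmivwka" (len 7), cursors c1@1 c2@2 c3@5, authorship .......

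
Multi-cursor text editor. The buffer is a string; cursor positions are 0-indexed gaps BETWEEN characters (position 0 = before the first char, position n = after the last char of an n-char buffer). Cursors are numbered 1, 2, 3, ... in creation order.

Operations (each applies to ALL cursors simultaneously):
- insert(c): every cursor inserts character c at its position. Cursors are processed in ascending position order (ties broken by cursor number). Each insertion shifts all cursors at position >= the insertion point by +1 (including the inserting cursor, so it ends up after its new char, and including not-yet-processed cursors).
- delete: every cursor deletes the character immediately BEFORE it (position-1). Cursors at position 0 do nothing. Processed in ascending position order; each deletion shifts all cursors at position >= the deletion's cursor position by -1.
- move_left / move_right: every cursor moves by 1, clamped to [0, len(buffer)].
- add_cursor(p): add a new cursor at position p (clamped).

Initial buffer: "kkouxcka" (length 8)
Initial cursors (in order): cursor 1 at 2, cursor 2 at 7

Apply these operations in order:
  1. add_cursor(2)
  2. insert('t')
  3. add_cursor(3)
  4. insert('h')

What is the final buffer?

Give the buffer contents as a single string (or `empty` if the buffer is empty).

After op 1 (add_cursor(2)): buffer="kkouxcka" (len 8), cursors c1@2 c3@2 c2@7, authorship ........
After op 2 (insert('t')): buffer="kkttouxckta" (len 11), cursors c1@4 c3@4 c2@10, authorship ..13.....2.
After op 3 (add_cursor(3)): buffer="kkttouxckta" (len 11), cursors c4@3 c1@4 c3@4 c2@10, authorship ..13.....2.
After op 4 (insert('h')): buffer="kkththhouxcktha" (len 15), cursors c4@4 c1@7 c3@7 c2@14, authorship ..14313.....22.

Answer: kkththhouxcktha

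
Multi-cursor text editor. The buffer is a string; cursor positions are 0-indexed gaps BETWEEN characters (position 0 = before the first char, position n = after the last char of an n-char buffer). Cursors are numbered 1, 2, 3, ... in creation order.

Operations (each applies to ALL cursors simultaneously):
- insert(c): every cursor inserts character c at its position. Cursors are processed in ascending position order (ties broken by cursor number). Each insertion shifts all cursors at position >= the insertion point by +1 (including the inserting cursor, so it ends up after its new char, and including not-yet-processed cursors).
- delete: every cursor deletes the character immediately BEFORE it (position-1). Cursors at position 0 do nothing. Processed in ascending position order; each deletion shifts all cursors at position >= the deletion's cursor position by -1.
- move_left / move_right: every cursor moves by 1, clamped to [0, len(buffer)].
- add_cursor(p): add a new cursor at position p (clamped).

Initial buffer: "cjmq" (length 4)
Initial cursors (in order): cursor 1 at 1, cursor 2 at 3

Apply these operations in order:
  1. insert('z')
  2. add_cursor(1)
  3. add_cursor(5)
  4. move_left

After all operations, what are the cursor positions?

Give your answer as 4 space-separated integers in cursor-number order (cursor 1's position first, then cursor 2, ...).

After op 1 (insert('z')): buffer="czjmzq" (len 6), cursors c1@2 c2@5, authorship .1..2.
After op 2 (add_cursor(1)): buffer="czjmzq" (len 6), cursors c3@1 c1@2 c2@5, authorship .1..2.
After op 3 (add_cursor(5)): buffer="czjmzq" (len 6), cursors c3@1 c1@2 c2@5 c4@5, authorship .1..2.
After op 4 (move_left): buffer="czjmzq" (len 6), cursors c3@0 c1@1 c2@4 c4@4, authorship .1..2.

Answer: 1 4 0 4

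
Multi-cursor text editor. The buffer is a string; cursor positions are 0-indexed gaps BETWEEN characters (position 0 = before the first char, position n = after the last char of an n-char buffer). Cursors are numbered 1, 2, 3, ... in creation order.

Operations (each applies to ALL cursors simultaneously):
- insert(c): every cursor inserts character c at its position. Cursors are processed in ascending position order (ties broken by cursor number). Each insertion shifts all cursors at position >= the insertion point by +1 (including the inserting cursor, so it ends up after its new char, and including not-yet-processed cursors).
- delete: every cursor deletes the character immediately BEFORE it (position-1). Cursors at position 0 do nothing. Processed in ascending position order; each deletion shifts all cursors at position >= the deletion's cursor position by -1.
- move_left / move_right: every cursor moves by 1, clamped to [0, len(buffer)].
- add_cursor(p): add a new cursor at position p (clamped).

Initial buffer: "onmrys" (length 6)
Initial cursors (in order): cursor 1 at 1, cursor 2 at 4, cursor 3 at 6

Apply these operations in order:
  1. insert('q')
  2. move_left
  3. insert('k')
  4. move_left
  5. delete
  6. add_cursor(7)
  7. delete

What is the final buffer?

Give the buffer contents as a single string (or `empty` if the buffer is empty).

After op 1 (insert('q')): buffer="oqnmrqysq" (len 9), cursors c1@2 c2@6 c3@9, authorship .1...2..3
After op 2 (move_left): buffer="oqnmrqysq" (len 9), cursors c1@1 c2@5 c3@8, authorship .1...2..3
After op 3 (insert('k')): buffer="okqnmrkqyskq" (len 12), cursors c1@2 c2@7 c3@11, authorship .11...22..33
After op 4 (move_left): buffer="okqnmrkqyskq" (len 12), cursors c1@1 c2@6 c3@10, authorship .11...22..33
After op 5 (delete): buffer="kqnmkqykq" (len 9), cursors c1@0 c2@4 c3@7, authorship 11..22.33
After op 6 (add_cursor(7)): buffer="kqnmkqykq" (len 9), cursors c1@0 c2@4 c3@7 c4@7, authorship 11..22.33
After op 7 (delete): buffer="kqnkkq" (len 6), cursors c1@0 c2@3 c3@4 c4@4, authorship 11.233

Answer: kqnkkq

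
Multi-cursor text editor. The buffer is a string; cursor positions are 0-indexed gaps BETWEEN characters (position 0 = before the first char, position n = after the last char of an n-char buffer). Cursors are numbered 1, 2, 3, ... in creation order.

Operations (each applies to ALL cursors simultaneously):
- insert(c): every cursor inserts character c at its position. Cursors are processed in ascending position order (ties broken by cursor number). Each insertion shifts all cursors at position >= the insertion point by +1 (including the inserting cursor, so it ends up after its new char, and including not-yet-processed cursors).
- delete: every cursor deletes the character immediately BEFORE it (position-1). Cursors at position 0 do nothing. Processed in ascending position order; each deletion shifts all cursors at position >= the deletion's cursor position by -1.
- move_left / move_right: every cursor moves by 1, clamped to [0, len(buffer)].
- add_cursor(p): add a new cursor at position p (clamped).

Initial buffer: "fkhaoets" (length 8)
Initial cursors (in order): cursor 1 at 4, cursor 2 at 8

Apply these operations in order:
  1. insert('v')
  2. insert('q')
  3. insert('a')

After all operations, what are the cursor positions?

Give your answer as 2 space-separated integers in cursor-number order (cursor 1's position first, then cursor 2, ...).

After op 1 (insert('v')): buffer="fkhavoetsv" (len 10), cursors c1@5 c2@10, authorship ....1....2
After op 2 (insert('q')): buffer="fkhavqoetsvq" (len 12), cursors c1@6 c2@12, authorship ....11....22
After op 3 (insert('a')): buffer="fkhavqaoetsvqa" (len 14), cursors c1@7 c2@14, authorship ....111....222

Answer: 7 14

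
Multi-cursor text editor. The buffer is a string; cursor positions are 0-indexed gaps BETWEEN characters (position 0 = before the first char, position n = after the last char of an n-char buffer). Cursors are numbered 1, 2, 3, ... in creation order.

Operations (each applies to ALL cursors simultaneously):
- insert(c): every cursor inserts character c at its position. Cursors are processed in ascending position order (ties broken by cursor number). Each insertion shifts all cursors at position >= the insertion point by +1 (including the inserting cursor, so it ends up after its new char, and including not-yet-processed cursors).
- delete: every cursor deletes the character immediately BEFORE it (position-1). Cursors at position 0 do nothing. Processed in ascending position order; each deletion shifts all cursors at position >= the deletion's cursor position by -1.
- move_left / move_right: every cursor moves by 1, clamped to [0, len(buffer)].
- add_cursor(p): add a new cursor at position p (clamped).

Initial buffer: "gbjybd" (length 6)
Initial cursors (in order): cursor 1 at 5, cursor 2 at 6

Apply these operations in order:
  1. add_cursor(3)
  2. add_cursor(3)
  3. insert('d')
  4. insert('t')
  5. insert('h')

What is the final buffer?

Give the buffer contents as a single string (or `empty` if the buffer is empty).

Answer: gbjddtthhybdthddth

Derivation:
After op 1 (add_cursor(3)): buffer="gbjybd" (len 6), cursors c3@3 c1@5 c2@6, authorship ......
After op 2 (add_cursor(3)): buffer="gbjybd" (len 6), cursors c3@3 c4@3 c1@5 c2@6, authorship ......
After op 3 (insert('d')): buffer="gbjddybddd" (len 10), cursors c3@5 c4@5 c1@8 c2@10, authorship ...34..1.2
After op 4 (insert('t')): buffer="gbjddttybdtddt" (len 14), cursors c3@7 c4@7 c1@11 c2@14, authorship ...3434..11.22
After op 5 (insert('h')): buffer="gbjddtthhybdthddth" (len 18), cursors c3@9 c4@9 c1@14 c2@18, authorship ...343434..111.222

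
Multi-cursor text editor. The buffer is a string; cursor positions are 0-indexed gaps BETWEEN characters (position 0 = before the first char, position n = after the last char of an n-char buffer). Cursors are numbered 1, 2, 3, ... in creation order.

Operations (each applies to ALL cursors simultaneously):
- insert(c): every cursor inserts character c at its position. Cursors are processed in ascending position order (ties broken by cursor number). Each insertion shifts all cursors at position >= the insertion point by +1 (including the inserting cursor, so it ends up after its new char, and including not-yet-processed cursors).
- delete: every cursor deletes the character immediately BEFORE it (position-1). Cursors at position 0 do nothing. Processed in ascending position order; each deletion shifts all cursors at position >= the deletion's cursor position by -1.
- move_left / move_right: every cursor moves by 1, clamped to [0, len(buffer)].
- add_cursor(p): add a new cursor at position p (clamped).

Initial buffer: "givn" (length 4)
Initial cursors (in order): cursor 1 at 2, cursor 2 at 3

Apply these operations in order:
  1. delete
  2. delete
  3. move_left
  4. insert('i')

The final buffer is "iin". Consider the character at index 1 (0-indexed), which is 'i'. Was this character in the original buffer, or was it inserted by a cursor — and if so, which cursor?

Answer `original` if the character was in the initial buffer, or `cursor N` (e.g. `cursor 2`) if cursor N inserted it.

Answer: cursor 2

Derivation:
After op 1 (delete): buffer="gn" (len 2), cursors c1@1 c2@1, authorship ..
After op 2 (delete): buffer="n" (len 1), cursors c1@0 c2@0, authorship .
After op 3 (move_left): buffer="n" (len 1), cursors c1@0 c2@0, authorship .
After op 4 (insert('i')): buffer="iin" (len 3), cursors c1@2 c2@2, authorship 12.
Authorship (.=original, N=cursor N): 1 2 .
Index 1: author = 2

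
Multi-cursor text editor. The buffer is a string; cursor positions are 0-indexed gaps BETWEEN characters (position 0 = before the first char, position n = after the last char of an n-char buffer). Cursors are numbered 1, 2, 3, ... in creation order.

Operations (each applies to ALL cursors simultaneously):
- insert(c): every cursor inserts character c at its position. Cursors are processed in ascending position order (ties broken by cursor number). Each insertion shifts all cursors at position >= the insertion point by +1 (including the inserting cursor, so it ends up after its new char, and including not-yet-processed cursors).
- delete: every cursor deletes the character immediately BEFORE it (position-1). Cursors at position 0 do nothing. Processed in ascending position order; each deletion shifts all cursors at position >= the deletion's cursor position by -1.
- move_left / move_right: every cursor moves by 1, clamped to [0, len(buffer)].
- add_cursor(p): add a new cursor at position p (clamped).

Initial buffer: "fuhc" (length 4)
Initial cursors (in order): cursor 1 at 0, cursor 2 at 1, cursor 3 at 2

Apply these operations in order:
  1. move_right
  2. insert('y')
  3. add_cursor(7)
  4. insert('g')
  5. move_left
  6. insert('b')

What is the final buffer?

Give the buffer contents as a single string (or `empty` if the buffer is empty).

Answer: fybguybghybgcbg

Derivation:
After op 1 (move_right): buffer="fuhc" (len 4), cursors c1@1 c2@2 c3@3, authorship ....
After op 2 (insert('y')): buffer="fyuyhyc" (len 7), cursors c1@2 c2@4 c3@6, authorship .1.2.3.
After op 3 (add_cursor(7)): buffer="fyuyhyc" (len 7), cursors c1@2 c2@4 c3@6 c4@7, authorship .1.2.3.
After op 4 (insert('g')): buffer="fyguyghygcg" (len 11), cursors c1@3 c2@6 c3@9 c4@11, authorship .11.22.33.4
After op 5 (move_left): buffer="fyguyghygcg" (len 11), cursors c1@2 c2@5 c3@8 c4@10, authorship .11.22.33.4
After op 6 (insert('b')): buffer="fybguybghybgcbg" (len 15), cursors c1@3 c2@7 c3@11 c4@14, authorship .111.222.333.44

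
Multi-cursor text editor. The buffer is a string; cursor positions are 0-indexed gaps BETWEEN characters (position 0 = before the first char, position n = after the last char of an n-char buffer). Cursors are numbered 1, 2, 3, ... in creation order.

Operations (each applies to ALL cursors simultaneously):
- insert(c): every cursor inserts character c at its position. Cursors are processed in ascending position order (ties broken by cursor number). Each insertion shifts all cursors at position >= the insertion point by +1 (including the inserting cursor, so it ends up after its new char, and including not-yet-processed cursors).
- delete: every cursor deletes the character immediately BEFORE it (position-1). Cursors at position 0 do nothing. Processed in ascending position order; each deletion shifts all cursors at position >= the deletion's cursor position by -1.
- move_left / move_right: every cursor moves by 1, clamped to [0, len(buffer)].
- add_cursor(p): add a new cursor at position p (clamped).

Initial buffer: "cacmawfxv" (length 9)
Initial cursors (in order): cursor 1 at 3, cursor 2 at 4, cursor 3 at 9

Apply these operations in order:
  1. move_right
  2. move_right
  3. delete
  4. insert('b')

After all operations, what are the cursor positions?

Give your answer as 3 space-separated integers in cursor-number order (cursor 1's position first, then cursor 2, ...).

After op 1 (move_right): buffer="cacmawfxv" (len 9), cursors c1@4 c2@5 c3@9, authorship .........
After op 2 (move_right): buffer="cacmawfxv" (len 9), cursors c1@5 c2@6 c3@9, authorship .........
After op 3 (delete): buffer="cacmfx" (len 6), cursors c1@4 c2@4 c3@6, authorship ......
After op 4 (insert('b')): buffer="cacmbbfxb" (len 9), cursors c1@6 c2@6 c3@9, authorship ....12..3

Answer: 6 6 9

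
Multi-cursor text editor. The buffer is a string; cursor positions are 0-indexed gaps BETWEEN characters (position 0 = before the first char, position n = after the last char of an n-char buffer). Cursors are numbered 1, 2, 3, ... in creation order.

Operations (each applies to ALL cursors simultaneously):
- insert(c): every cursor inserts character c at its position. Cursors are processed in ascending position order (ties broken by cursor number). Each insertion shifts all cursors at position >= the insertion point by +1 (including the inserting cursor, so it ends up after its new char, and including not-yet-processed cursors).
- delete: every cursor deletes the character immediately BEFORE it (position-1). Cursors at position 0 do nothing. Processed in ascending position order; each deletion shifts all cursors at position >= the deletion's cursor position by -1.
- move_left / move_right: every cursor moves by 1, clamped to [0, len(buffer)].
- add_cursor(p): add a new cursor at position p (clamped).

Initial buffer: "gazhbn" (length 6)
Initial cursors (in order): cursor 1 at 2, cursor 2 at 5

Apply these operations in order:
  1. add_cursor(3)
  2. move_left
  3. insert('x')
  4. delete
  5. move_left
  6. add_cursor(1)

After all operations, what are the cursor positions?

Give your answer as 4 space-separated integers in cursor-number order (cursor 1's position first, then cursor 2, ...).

Answer: 0 3 1 1

Derivation:
After op 1 (add_cursor(3)): buffer="gazhbn" (len 6), cursors c1@2 c3@3 c2@5, authorship ......
After op 2 (move_left): buffer="gazhbn" (len 6), cursors c1@1 c3@2 c2@4, authorship ......
After op 3 (insert('x')): buffer="gxaxzhxbn" (len 9), cursors c1@2 c3@4 c2@7, authorship .1.3..2..
After op 4 (delete): buffer="gazhbn" (len 6), cursors c1@1 c3@2 c2@4, authorship ......
After op 5 (move_left): buffer="gazhbn" (len 6), cursors c1@0 c3@1 c2@3, authorship ......
After op 6 (add_cursor(1)): buffer="gazhbn" (len 6), cursors c1@0 c3@1 c4@1 c2@3, authorship ......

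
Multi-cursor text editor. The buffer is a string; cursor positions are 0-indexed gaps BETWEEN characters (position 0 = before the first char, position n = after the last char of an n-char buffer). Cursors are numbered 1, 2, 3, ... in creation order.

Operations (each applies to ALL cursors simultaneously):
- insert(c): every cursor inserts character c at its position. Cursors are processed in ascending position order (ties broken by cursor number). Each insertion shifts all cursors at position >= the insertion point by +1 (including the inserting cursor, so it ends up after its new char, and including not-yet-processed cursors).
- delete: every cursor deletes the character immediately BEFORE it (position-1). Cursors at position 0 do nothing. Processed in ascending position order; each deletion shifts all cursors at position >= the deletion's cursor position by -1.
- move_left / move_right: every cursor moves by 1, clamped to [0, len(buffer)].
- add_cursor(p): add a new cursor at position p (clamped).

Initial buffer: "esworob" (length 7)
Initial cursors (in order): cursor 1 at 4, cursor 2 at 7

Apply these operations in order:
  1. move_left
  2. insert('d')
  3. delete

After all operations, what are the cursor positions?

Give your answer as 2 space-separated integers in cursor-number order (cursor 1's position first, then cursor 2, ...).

After op 1 (move_left): buffer="esworob" (len 7), cursors c1@3 c2@6, authorship .......
After op 2 (insert('d')): buffer="eswdorodb" (len 9), cursors c1@4 c2@8, authorship ...1...2.
After op 3 (delete): buffer="esworob" (len 7), cursors c1@3 c2@6, authorship .......

Answer: 3 6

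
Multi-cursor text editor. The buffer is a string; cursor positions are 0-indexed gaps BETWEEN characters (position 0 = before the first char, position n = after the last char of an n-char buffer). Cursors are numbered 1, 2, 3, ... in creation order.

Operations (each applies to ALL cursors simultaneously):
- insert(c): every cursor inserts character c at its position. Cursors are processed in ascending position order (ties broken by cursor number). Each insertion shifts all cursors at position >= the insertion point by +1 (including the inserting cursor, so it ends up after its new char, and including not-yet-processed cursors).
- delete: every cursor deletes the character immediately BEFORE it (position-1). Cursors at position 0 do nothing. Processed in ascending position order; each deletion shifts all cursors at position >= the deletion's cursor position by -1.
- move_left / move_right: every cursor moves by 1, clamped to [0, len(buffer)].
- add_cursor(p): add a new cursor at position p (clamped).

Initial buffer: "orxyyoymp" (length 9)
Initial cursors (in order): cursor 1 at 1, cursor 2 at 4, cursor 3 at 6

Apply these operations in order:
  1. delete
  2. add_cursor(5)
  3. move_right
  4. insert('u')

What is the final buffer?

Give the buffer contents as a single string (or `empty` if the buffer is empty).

Answer: ruxyuyumpu

Derivation:
After op 1 (delete): buffer="rxyymp" (len 6), cursors c1@0 c2@2 c3@3, authorship ......
After op 2 (add_cursor(5)): buffer="rxyymp" (len 6), cursors c1@0 c2@2 c3@3 c4@5, authorship ......
After op 3 (move_right): buffer="rxyymp" (len 6), cursors c1@1 c2@3 c3@4 c4@6, authorship ......
After op 4 (insert('u')): buffer="ruxyuyumpu" (len 10), cursors c1@2 c2@5 c3@7 c4@10, authorship .1..2.3..4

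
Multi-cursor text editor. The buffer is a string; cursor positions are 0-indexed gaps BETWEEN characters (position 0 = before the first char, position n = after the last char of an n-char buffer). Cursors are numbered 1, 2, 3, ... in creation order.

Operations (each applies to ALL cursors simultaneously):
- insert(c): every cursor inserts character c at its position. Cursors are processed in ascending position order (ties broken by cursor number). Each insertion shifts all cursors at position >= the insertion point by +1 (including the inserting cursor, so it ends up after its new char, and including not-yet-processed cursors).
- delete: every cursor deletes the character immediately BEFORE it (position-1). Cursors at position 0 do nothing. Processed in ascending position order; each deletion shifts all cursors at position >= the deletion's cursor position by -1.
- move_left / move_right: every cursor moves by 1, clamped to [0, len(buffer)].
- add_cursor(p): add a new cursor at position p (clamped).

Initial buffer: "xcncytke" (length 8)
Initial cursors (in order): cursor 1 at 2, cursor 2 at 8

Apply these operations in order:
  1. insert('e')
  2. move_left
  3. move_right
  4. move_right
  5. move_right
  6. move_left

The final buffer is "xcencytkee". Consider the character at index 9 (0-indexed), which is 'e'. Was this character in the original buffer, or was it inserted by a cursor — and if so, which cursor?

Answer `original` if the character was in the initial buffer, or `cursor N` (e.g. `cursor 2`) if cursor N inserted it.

Answer: cursor 2

Derivation:
After op 1 (insert('e')): buffer="xcencytkee" (len 10), cursors c1@3 c2@10, authorship ..1......2
After op 2 (move_left): buffer="xcencytkee" (len 10), cursors c1@2 c2@9, authorship ..1......2
After op 3 (move_right): buffer="xcencytkee" (len 10), cursors c1@3 c2@10, authorship ..1......2
After op 4 (move_right): buffer="xcencytkee" (len 10), cursors c1@4 c2@10, authorship ..1......2
After op 5 (move_right): buffer="xcencytkee" (len 10), cursors c1@5 c2@10, authorship ..1......2
After op 6 (move_left): buffer="xcencytkee" (len 10), cursors c1@4 c2@9, authorship ..1......2
Authorship (.=original, N=cursor N): . . 1 . . . . . . 2
Index 9: author = 2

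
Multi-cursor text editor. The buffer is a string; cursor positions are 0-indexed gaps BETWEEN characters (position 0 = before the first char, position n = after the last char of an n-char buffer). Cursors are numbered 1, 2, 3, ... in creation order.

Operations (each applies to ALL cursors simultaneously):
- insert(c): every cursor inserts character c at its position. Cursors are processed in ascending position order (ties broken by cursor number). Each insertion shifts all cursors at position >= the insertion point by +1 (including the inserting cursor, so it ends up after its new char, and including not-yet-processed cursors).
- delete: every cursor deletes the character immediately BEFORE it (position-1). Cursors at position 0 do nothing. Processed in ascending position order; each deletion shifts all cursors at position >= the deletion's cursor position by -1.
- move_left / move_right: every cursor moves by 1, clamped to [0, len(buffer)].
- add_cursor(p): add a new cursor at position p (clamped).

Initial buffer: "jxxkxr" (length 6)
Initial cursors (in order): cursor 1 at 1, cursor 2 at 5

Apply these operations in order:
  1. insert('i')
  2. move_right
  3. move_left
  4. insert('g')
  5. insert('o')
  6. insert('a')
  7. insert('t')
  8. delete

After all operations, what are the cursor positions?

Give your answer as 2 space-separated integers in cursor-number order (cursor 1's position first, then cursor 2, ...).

After op 1 (insert('i')): buffer="jixxkxir" (len 8), cursors c1@2 c2@7, authorship .1....2.
After op 2 (move_right): buffer="jixxkxir" (len 8), cursors c1@3 c2@8, authorship .1....2.
After op 3 (move_left): buffer="jixxkxir" (len 8), cursors c1@2 c2@7, authorship .1....2.
After op 4 (insert('g')): buffer="jigxxkxigr" (len 10), cursors c1@3 c2@9, authorship .11....22.
After op 5 (insert('o')): buffer="jigoxxkxigor" (len 12), cursors c1@4 c2@11, authorship .111....222.
After op 6 (insert('a')): buffer="jigoaxxkxigoar" (len 14), cursors c1@5 c2@13, authorship .1111....2222.
After op 7 (insert('t')): buffer="jigoatxxkxigoatr" (len 16), cursors c1@6 c2@15, authorship .11111....22222.
After op 8 (delete): buffer="jigoaxxkxigoar" (len 14), cursors c1@5 c2@13, authorship .1111....2222.

Answer: 5 13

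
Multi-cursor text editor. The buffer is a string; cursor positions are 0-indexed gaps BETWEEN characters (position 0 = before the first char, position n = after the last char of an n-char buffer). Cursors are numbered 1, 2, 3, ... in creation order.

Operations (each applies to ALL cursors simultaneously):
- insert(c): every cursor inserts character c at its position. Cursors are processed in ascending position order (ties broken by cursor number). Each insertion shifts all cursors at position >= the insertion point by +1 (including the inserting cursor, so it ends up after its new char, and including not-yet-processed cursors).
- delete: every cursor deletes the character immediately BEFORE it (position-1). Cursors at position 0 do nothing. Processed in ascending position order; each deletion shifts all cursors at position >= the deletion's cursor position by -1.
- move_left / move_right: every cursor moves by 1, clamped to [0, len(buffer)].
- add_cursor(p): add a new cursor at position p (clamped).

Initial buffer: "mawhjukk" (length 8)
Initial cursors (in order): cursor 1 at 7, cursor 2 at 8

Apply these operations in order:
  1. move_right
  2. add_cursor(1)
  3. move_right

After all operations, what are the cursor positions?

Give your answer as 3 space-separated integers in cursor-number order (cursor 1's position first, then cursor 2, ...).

After op 1 (move_right): buffer="mawhjukk" (len 8), cursors c1@8 c2@8, authorship ........
After op 2 (add_cursor(1)): buffer="mawhjukk" (len 8), cursors c3@1 c1@8 c2@8, authorship ........
After op 3 (move_right): buffer="mawhjukk" (len 8), cursors c3@2 c1@8 c2@8, authorship ........

Answer: 8 8 2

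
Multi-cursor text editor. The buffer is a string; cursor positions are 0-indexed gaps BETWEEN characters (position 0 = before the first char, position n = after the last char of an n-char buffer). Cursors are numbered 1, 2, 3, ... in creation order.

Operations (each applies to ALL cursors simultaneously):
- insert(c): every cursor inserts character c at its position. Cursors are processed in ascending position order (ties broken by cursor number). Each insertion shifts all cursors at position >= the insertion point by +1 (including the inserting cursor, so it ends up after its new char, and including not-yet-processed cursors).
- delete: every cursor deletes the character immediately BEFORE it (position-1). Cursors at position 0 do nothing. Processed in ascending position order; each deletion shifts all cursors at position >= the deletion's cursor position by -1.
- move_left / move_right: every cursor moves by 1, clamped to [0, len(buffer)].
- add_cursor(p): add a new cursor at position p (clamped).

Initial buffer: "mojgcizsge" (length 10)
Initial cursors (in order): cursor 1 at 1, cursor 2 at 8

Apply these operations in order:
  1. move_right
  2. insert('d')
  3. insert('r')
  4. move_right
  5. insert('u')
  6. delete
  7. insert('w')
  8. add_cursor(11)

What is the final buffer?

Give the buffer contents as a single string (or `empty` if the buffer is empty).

Answer: modrjwgcizsgdrew

Derivation:
After op 1 (move_right): buffer="mojgcizsge" (len 10), cursors c1@2 c2@9, authorship ..........
After op 2 (insert('d')): buffer="modjgcizsgde" (len 12), cursors c1@3 c2@11, authorship ..1.......2.
After op 3 (insert('r')): buffer="modrjgcizsgdre" (len 14), cursors c1@4 c2@13, authorship ..11.......22.
After op 4 (move_right): buffer="modrjgcizsgdre" (len 14), cursors c1@5 c2@14, authorship ..11.......22.
After op 5 (insert('u')): buffer="modrjugcizsgdreu" (len 16), cursors c1@6 c2@16, authorship ..11.1......22.2
After op 6 (delete): buffer="modrjgcizsgdre" (len 14), cursors c1@5 c2@14, authorship ..11.......22.
After op 7 (insert('w')): buffer="modrjwgcizsgdrew" (len 16), cursors c1@6 c2@16, authorship ..11.1......22.2
After op 8 (add_cursor(11)): buffer="modrjwgcizsgdrew" (len 16), cursors c1@6 c3@11 c2@16, authorship ..11.1......22.2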